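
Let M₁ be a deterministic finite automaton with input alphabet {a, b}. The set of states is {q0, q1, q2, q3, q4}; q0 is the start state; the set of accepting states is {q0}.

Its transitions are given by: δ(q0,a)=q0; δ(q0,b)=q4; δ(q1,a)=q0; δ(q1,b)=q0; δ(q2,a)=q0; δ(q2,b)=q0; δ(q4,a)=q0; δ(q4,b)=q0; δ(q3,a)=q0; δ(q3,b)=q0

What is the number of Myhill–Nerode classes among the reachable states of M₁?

2

States {q1,q2,q3} cannot be reached from the start state, so discard them.
Start with accepting vs non-accepting: {q0} | {q4}.
No further refinement is possible. Final partition (2 blocks): {q0} | {q4}.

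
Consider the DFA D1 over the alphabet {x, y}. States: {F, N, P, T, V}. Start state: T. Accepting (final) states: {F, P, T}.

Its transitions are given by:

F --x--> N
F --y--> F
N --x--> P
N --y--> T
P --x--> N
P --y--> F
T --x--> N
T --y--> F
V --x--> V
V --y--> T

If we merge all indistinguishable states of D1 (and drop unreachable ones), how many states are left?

2

States {V} cannot be reached from the start state, so discard them.
Start with accepting vs non-accepting: {F,P,T} | {N}.
Stable partition: {F,P,T} | {N} — 2 equivalence classes.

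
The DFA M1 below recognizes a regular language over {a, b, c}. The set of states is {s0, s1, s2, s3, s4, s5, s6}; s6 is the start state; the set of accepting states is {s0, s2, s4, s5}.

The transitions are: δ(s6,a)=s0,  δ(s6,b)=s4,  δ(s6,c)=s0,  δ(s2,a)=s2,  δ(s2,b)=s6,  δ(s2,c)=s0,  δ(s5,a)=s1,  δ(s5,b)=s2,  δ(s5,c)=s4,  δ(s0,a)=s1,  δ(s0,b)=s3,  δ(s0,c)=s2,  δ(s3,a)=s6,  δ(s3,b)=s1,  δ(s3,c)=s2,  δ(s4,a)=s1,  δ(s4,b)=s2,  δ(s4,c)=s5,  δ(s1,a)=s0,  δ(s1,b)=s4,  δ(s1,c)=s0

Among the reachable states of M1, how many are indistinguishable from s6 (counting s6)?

Start with accepting vs non-accepting: {s0,s2,s4,s5} | {s1,s3,s6}.
On input a, block {s0,s2,s4,s5} splits into {s0,s4,s5} and {s2}.
Split {s0,s4,s5} by δ(·,b) → {s4,s5} and {s0}.
Refine {s1,s3,s6} on symbol a: members go to different blocks, giving {s1,s6} and {s3}.
The partition is now stable with 5 blocks: {s4,s5} | {s1,s6} | {s2} | {s0} | {s3}.
The equivalence class containing s6 is {s1,s6}, of size 2.

2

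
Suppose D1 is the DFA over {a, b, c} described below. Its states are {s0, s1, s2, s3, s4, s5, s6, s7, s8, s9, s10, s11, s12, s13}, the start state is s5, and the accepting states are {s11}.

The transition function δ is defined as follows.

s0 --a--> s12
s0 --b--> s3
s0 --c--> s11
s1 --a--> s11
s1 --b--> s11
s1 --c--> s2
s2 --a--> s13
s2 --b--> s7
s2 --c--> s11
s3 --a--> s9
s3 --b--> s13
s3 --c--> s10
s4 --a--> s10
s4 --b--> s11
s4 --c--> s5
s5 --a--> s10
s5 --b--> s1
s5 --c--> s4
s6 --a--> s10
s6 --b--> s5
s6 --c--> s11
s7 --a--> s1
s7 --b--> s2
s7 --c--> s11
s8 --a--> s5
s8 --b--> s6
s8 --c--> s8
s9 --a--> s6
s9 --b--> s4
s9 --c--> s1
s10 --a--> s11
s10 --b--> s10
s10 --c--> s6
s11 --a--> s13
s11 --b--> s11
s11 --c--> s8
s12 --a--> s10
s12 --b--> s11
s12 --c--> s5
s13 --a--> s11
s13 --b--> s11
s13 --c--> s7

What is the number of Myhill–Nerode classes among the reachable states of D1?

8

Reachable states from the start: {s1,s2,s4,s5,s6,s7,s8,s10,s11,s13}. Unreachable: {s0,s3,s9,s12} — drop them.
P0 = {s11} | {s1,s2,s4,s5,s6,s7,s8,s10,s13}.
Refine {s1,s2,s4,s5,s6,s7,s8,s10,s13} on symbol a: members go to different blocks, giving {s2,s4,s5,s6,s7,s8} and {s1,s10,s13}.
Split {s2,s4,s5,s6,s7,s8} by δ(·,a) → {s2,s4,s5,s6,s7} and {s8}.
Refine {s2,s4,s5,s6,s7} on symbol b: members go to different blocks, giving {s2,s6,s7} and {s4} and {s5}.
Refine {s2,s6,s7} on symbol b: members go to different blocks, giving {s2,s7} and {s6}.
Split {s1,s10,s13} by δ(·,b) → {s1,s13} and {s10}.
Stable partition: {s11} | {s2,s7} | {s1,s13} | {s8} | {s4} | {s5} | {s6} | {s10} — 8 equivalence classes.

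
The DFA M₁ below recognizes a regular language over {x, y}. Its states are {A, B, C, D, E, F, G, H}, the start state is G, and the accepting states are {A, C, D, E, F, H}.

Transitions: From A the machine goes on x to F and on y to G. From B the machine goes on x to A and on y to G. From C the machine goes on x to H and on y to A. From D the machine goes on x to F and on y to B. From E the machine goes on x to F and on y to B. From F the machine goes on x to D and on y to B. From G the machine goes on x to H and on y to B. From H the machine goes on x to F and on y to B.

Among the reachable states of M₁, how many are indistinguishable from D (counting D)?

4

Reachable states from the start: {A,B,D,F,G,H}. Unreachable: {C,E} — drop them.
Start with accepting vs non-accepting: {A,D,F,H} | {B,G}.
Stable partition: {A,D,F,H} | {B,G} — 2 equivalence classes.
The equivalence class containing D is {A,D,F,H}, of size 4.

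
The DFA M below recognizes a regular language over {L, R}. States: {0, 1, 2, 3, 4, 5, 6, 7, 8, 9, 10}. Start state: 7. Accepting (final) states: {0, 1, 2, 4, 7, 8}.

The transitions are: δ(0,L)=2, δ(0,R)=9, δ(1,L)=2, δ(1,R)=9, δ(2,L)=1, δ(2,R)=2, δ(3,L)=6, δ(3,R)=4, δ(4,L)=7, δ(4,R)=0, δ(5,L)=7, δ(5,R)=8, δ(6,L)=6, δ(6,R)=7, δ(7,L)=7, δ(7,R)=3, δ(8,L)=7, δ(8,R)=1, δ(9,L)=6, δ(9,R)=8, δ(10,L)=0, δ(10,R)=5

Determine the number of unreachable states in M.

Starting at 7 and following transitions, the reachable set is {0, 1, 2, 3, 4, 6, 7, 8, 9}. That leaves 5, 10 unreachable — 2 in total.

2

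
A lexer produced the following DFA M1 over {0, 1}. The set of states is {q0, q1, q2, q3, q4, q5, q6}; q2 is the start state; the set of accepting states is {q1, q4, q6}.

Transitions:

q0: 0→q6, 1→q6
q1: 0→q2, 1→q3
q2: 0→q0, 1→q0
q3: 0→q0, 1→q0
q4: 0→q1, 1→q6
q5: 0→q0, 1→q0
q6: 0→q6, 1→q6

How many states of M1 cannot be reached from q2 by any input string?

BFS from q2 reaches {q0, q2, q6}; the 4 state(s) q1, q3, q4, q5 are never visited.

4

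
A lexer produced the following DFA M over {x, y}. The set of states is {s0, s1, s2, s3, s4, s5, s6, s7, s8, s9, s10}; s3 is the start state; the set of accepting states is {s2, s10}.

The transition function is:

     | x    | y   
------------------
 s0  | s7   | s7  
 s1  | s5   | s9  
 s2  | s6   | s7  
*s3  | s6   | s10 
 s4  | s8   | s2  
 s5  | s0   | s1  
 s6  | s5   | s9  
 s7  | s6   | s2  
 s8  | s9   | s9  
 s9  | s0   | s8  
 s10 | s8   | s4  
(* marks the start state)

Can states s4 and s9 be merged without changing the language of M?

All states are reachable from the start state.
P0 = {s2,s10} | {s0,s1,s3,s4,s5,s6,s7,s8,s9}.
On input y, block {s0,s1,s3,s4,s5,s6,s7,s8,s9} splits into {s0,s1,s5,s6,s8,s9} and {s3,s4,s7}.
Split {s0,s1,s5,s6,s8,s9} by δ(·,x) → {s1,s5,s6,s8,s9} and {s0}.
Split {s1,s5,s6,s8,s9} by δ(·,x) → {s1,s6,s8} and {s5,s9}.
The partition is now stable with 5 blocks: {s2,s10} | {s1,s6,s8} | {s3,s4,s7} | {s0} | {s5,s9}.
s4 and s9 end up in different blocks, so they are distinguishable. For instance, the string 'y' is accepted from only s4.

No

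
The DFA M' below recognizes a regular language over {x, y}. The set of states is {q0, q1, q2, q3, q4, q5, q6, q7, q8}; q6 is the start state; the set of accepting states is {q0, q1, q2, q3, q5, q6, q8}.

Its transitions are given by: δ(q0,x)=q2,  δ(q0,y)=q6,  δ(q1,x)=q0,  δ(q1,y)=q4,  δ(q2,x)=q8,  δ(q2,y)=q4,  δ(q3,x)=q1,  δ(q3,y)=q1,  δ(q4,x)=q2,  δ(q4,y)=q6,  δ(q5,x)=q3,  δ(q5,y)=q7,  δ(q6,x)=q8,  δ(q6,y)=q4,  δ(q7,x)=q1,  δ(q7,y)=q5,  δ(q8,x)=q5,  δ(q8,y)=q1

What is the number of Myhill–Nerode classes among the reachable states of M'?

3

Initial partition by acceptance: {q0,q1,q2,q3,q5,q6,q8} | {q4,q7}.
On input y, block {q0,q1,q2,q3,q5,q6,q8} splits into {q1,q2,q5,q6} and {q0,q3,q8}.
No further refinement is possible. Final partition (3 blocks): {q1,q2,q5,q6} | {q4,q7} | {q0,q3,q8}.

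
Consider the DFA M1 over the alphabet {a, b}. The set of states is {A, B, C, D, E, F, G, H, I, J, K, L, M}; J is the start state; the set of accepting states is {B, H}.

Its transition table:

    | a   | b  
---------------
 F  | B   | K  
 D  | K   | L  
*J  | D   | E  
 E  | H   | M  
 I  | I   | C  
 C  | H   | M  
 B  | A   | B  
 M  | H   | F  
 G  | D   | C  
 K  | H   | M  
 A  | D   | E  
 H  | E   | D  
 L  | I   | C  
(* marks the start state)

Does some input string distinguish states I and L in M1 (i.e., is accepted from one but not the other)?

Reachable states from the start: {A,B,C,D,E,F,H,I,J,K,L,M}. Unreachable: {G} — drop them.
Initial partition by acceptance: {B,H} | {A,C,D,E,F,I,J,K,L,M}.
On input b, block {B,H} splits into {B} and {H}.
On input a, block {A,C,D,E,F,I,J,K,L,M} splits into {A,D,I,J,L} and {C,E,K,M} and {F}.
Refine {A,D,I,J,L} on symbol a: members go to different blocks, giving {A,I,J,L} and {D}.
On input a, block {A,I,J,L} splits into {A,J} and {I,L}.
On input b, block {C,E,K,M} splits into {C,E,K} and {M}.
No further refinement is possible. Final partition (8 blocks): {B} | {A,J} | {H} | {C,E,K} | {F} | {D} | {I,L} | {M}.
I and L lie in the same block of the stable partition, so they are equivalent — no string distinguishes them.

No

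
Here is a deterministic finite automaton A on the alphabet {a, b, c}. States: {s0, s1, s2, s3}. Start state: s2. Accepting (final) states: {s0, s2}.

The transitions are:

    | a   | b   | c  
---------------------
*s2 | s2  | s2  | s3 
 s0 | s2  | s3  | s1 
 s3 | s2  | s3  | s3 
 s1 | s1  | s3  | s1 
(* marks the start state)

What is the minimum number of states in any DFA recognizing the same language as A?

Reachable states from the start: {s2,s3}. Unreachable: {s0,s1} — drop them.
P0 = {s2} | {s3}.
The partition is now stable with 2 blocks: {s2} | {s3}.

2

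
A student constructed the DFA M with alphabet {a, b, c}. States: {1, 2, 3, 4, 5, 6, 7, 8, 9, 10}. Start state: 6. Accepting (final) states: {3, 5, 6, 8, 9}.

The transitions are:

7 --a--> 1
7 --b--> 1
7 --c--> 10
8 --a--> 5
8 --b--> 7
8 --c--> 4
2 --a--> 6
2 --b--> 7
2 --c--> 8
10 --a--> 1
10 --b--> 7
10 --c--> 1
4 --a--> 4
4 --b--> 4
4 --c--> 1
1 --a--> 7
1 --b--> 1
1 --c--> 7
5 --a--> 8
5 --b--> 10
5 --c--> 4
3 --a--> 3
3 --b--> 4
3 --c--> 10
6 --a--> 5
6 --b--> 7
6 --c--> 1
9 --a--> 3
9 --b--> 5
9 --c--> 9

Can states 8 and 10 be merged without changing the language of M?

No

First remove the unreachable states {2,3,9}; 7 states remain.
P0 = {5,6,8} | {1,4,7,10}.
The partition is now stable with 2 blocks: {5,6,8} | {1,4,7,10}.
8 and 10 end up in different blocks, so they are distinguishable. For instance, the string 'ε' is accepted from only 8.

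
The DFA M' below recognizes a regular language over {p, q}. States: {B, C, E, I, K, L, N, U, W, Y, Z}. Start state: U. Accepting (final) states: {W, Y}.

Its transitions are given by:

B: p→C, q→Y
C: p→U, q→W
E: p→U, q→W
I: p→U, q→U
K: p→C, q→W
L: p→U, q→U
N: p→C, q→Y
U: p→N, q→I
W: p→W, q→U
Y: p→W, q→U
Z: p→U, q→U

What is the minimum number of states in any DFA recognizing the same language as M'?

Reachable states from the start: {C,I,N,U,W,Y}. Unreachable: {B,E,K,L,Z} — drop them.
Initial partition by acceptance: {W,Y} | {C,I,N,U}.
Refine {C,I,N,U} on symbol q: members go to different blocks, giving {C,N} and {I,U}.
Split {C,N} by δ(·,p) → {C} and {N}.
On input p, block {I,U} splits into {I} and {U}.
No further refinement is possible. Final partition (5 blocks): {W,Y} | {C} | {I} | {N} | {U}.

5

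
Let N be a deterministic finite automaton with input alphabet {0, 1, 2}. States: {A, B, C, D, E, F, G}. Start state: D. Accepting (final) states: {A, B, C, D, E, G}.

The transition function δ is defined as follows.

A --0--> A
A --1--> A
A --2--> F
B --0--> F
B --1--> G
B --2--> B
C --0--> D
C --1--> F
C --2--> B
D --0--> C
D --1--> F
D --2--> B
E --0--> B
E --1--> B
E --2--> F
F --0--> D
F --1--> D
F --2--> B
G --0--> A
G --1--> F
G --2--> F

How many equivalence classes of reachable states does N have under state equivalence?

First remove the unreachable states {E}; 6 states remain.
Initial partition by acceptance: {A,B,C,D,G} | {F}.
Split {A,B,C,D,G} by δ(·,0) → {A,C,D,G} and {B}.
Refine {A,C,D,G} on symbol 1: members go to different blocks, giving {C,D,G} and {A}.
Split {C,D,G} by δ(·,0) → {C,D} and {G}.
Stable partition: {C,D} | {F} | {B} | {A} | {G} — 5 equivalence classes.

5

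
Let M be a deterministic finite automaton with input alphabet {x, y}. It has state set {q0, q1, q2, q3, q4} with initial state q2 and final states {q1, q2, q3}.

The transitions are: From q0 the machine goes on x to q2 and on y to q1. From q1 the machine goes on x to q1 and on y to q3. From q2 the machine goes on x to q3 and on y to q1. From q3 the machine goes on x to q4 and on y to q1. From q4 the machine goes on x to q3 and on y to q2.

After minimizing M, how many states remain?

Reachable states from the start: {q1,q2,q3,q4}. Unreachable: {q0} — drop them.
P0 = {q1,q2,q3} | {q4}.
Split {q1,q2,q3} by δ(·,x) → {q1,q2} and {q3}.
Refine {q1,q2} on symbol x: members go to different blocks, giving {q1} and {q2}.
No further refinement is possible. Final partition (4 blocks): {q1} | {q4} | {q3} | {q2}.

4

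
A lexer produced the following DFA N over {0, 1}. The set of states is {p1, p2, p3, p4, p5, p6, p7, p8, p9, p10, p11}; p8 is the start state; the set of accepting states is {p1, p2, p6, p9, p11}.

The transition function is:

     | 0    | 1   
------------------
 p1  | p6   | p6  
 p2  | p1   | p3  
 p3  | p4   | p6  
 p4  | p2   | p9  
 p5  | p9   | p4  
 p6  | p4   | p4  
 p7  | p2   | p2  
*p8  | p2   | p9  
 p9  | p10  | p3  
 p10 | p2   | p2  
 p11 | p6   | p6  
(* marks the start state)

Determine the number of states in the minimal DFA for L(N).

Reachable states from the start: {p1,p2,p3,p4,p6,p8,p9,p10}. Unreachable: {p5,p7,p11} — drop them.
P0 = {p1,p2,p6,p9} | {p3,p4,p8,p10}.
Split {p1,p2,p6,p9} by δ(·,0) → {p1,p2} and {p6,p9}.
Split {p1,p2} by δ(·,0) → {p1} and {p2}.
Split {p3,p4,p8,p10} by δ(·,0) → {p4,p8,p10} and {p3}.
Split {p4,p8,p10} by δ(·,1) → {p4,p8} and {p10}.
Refine {p6,p9} on symbol 0: members go to different blocks, giving {p6} and {p9}.
The partition is now stable with 7 blocks: {p1} | {p4,p8} | {p6} | {p2} | {p3} | {p10} | {p9}.

7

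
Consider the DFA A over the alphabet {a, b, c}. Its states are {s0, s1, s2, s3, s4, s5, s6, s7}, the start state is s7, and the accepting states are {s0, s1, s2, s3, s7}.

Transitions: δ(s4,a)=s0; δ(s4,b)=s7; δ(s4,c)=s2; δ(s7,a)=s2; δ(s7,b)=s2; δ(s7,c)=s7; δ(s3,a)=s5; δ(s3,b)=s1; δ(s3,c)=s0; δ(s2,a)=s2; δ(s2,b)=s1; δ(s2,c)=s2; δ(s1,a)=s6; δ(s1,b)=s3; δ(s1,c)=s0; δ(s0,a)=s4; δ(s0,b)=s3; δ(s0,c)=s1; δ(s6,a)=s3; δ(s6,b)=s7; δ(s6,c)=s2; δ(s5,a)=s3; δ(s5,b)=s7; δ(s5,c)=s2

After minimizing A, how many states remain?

4

Initial partition by acceptance: {s0,s1,s2,s3,s7} | {s4,s5,s6}.
On input a, block {s0,s1,s2,s3,s7} splits into {s0,s1,s3} and {s2,s7}.
Split {s2,s7} by δ(·,b) → {s2} and {s7}.
No further refinement is possible. Final partition (4 blocks): {s0,s1,s3} | {s4,s5,s6} | {s2} | {s7}.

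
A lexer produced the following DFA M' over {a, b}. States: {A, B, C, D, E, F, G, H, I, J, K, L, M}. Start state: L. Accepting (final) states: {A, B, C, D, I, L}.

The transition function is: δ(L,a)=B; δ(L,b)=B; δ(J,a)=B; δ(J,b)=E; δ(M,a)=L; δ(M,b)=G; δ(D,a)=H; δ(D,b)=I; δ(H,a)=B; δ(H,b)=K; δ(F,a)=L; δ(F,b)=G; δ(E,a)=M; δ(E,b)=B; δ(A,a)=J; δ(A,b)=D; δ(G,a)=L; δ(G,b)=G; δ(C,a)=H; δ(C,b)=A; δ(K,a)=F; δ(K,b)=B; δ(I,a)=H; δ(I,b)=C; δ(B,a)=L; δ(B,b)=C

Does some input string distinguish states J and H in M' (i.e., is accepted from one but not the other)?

No

Every state is reachable, so we keep all 13.
Start with accepting vs non-accepting: {A,B,C,D,I,L} | {E,F,G,H,J,K,M}.
Refine {A,B,C,D,I,L} on symbol a: members go to different blocks, giving {A,C,D,I} and {B,L}.
Refine {E,F,G,H,J,K,M} on symbol a: members go to different blocks, giving {F,G,H,J,M} and {E,K}.
Refine {F,G,H,J,M} on symbol b: members go to different blocks, giving {F,G,M} and {H,J}.
On input b, block {B,L} splits into {B} and {L}.
Stable partition: {A,C,D,I} | {F,G,M} | {B} | {E,K} | {H,J} | {L} — 6 equivalence classes.
J and H lie in the same block of the stable partition, so they are equivalent — no string distinguishes them.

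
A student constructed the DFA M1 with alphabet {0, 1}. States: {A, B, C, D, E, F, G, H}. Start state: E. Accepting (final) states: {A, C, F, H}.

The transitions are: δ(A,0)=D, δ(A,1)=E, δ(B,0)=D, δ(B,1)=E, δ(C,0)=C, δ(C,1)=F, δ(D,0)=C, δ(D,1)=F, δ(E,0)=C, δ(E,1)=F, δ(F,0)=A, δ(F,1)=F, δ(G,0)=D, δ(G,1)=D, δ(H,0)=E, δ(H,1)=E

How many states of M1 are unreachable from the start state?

BFS from E reaches {A, C, D, E, F}; the 3 state(s) B, G, H are never visited.

3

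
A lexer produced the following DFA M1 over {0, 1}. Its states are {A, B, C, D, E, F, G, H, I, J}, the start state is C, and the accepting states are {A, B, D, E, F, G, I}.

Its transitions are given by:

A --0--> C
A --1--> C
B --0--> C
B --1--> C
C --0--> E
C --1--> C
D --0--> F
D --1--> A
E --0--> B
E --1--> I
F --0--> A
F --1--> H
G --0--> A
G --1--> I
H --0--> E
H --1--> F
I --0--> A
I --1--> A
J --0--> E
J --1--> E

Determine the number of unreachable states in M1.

5

No path from C leads to D, F, G, H, J; the other 5 states are all reachable.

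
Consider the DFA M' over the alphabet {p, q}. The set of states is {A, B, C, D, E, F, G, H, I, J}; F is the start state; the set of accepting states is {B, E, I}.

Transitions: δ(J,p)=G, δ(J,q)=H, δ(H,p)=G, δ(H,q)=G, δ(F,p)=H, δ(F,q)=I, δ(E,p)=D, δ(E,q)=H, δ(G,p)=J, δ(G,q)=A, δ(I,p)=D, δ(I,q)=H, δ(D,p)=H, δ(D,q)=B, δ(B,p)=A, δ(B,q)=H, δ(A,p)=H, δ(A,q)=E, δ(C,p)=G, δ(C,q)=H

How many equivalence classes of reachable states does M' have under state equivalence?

First remove the unreachable states {C}; 9 states remain.
Initial partition by acceptance: {B,E,I} | {A,D,F,G,H,J}.
Split {A,D,F,G,H,J} by δ(·,q) → {A,D,F} and {G,H,J}.
On input q, block {G,H,J} splits into {H,J} and {G}.
On input q, block {H,J} splits into {H} and {J}.
Stable partition: {B,E,I} | {A,D,F} | {H} | {G} | {J} — 5 equivalence classes.

5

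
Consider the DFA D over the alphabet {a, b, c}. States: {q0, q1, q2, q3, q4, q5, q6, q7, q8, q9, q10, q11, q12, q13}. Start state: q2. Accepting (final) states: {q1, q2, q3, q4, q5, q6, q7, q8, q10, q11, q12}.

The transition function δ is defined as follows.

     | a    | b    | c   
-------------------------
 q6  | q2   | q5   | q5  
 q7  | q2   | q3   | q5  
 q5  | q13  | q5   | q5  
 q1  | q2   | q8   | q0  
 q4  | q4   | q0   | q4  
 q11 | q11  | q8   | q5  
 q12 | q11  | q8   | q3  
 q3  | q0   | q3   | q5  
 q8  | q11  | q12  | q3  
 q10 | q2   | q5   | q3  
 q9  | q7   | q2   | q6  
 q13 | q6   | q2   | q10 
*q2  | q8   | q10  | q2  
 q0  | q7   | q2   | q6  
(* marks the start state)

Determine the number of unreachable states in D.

3

Starting at q2 and following transitions, the reachable set is {q0, q2, q3, q5, q6, q7, q8, q10, q11, q12, q13}. That leaves q1, q4, q9 unreachable — 3 in total.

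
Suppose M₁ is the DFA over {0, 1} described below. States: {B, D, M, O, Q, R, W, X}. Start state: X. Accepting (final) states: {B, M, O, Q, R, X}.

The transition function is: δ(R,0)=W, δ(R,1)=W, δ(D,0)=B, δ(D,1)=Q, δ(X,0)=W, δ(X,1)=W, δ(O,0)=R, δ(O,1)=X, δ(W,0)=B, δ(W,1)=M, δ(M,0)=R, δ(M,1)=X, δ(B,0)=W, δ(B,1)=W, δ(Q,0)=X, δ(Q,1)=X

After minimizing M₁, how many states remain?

3

First remove the unreachable states {D,O,Q}; 5 states remain.
Start with accepting vs non-accepting: {B,M,R,X} | {W}.
Split {B,M,R,X} by δ(·,0) → {B,R,X} and {M}.
Stable partition: {B,R,X} | {W} | {M} — 3 equivalence classes.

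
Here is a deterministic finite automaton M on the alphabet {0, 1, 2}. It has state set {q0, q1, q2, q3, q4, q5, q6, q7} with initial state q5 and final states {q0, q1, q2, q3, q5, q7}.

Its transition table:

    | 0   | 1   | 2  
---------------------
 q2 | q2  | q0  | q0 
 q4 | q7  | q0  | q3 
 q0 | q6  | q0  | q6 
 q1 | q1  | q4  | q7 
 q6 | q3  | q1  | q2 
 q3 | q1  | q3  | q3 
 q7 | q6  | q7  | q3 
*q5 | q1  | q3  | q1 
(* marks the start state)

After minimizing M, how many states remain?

Initial partition by acceptance: {q0,q1,q2,q3,q5,q7} | {q4,q6}.
Refine {q0,q1,q2,q3,q5,q7} on symbol 0: members go to different blocks, giving {q1,q2,q3,q5} and {q0,q7}.
On input 1, block {q1,q2,q3,q5} splits into {q3,q5} and {q1} and {q2}.
Refine {q3,q5} on symbol 2: members go to different blocks, giving {q3} and {q5}.
On input 0, block {q4,q6} splits into {q4} and {q6}.
Refine {q0,q7} on symbol 2: members go to different blocks, giving {q0} and {q7}.
The partition is now stable with 8 blocks: {q3} | {q4} | {q0} | {q1} | {q2} | {q5} | {q6} | {q7}.

8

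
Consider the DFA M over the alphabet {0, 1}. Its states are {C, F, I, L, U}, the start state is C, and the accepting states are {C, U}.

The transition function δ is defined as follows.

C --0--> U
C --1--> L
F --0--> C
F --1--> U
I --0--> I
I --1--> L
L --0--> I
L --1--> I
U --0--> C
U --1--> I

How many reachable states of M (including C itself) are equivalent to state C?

2

First remove the unreachable states {F}; 4 states remain.
Start with accepting vs non-accepting: {C,U} | {I,L}.
The partition is now stable with 2 blocks: {C,U} | {I,L}.
The equivalence class containing C is {C,U}, of size 2.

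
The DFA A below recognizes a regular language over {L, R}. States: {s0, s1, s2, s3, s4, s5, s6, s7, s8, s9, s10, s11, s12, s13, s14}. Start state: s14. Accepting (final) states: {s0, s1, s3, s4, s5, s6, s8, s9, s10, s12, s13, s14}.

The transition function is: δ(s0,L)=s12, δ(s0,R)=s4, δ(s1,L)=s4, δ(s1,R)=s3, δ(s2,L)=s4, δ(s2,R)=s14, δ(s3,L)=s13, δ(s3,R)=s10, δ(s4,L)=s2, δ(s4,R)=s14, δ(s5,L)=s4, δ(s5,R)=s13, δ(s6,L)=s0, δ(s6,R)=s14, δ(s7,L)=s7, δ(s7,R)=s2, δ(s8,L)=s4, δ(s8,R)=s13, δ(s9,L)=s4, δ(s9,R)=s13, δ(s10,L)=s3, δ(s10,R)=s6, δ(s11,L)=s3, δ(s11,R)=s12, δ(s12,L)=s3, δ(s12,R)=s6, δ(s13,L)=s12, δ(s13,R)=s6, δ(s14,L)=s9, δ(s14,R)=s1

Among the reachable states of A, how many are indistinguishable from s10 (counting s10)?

2

States {s5,s7,s8,s11} cannot be reached from the start state, so discard them.
P0 = {s0,s1,s3,s4,s6,s9,s10,s12,s13,s14} | {s2}.
On input L, block {s0,s1,s3,s4,s6,s9,s10,s12,s13,s14} splits into {s0,s1,s3,s6,s9,s10,s12,s13,s14} and {s4}.
Refine {s0,s1,s3,s6,s9,s10,s12,s13,s14} on symbol L: members go to different blocks, giving {s0,s3,s6,s10,s12,s13,s14} and {s1,s9}.
Split {s0,s3,s6,s10,s12,s13,s14} by δ(·,L) → {s0,s3,s6,s10,s12,s13} and {s14}.
On input R, block {s0,s3,s6,s10,s12,s13} splits into {s3,s10,s12,s13} and {s0} and {s6}.
Refine {s3,s10,s12,s13} on symbol R: members go to different blocks, giving {s10,s12,s13} and {s3}.
Refine {s10,s12,s13} on symbol L: members go to different blocks, giving {s10,s12} and {s13}.
Refine {s1,s9} on symbol R: members go to different blocks, giving {s1} and {s9}.
Stable partition: {s10,s12} | {s2} | {s4} | {s1} | {s14} | {s0} | {s6} | {s3} | {s13} | {s9} — 10 equivalence classes.
The equivalence class containing s10 is {s10,s12}, of size 2.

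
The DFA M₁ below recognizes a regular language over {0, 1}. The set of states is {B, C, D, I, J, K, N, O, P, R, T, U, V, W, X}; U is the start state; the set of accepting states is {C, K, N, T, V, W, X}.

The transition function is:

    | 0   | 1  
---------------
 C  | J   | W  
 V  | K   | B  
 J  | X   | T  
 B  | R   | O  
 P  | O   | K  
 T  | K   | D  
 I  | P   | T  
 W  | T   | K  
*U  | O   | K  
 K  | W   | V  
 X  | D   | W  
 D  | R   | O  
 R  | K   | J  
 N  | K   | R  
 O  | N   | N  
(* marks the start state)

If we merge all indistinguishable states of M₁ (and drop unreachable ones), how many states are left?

States {C,I,P} cannot be reached from the start state, so discard them.
Start with accepting vs non-accepting: {K,N,T,V,W,X} | {B,D,J,O,R,U}.
On input 0, block {K,N,T,V,W,X} splits into {K,N,T,V,W} and {X}.
Split {K,N,T,V,W} by δ(·,1) → {N,T,V} and {K,W}.
Split {B,D,J,O,R,U} by δ(·,0) → {B,D,U} and {O} and {R} and {J}.
Split {N,T,V} by δ(·,1) → {T,V} and {N}.
Split {B,D,U} by δ(·,0) → {B,D} and {U}.
On input 0, block {K,W} splits into {W} and {K}.
No further refinement is possible. Final partition (10 blocks): {T,V} | {B,D} | {X} | {W} | {O} | {R} | {J} | {N} | {U} | {K}.

10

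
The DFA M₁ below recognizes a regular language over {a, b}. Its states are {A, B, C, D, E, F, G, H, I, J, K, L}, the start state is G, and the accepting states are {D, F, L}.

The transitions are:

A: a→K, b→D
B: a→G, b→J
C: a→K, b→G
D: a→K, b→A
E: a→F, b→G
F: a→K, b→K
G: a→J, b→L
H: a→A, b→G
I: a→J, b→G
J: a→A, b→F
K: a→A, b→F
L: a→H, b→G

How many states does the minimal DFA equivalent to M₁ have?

Reachable states from the start: {A,D,F,G,H,J,K,L}. Unreachable: {B,C,E,I} — drop them.
Start with accepting vs non-accepting: {D,F,L} | {A,G,H,J,K}.
On input b, block {A,G,H,J,K} splits into {A,G,J,K} and {H}.
Split {D,F,L} by δ(·,a) → {D,F} and {L}.
Split {A,G,J,K} by δ(·,b) → {A,J,K} and {G}.
No further refinement is possible. Final partition (5 blocks): {D,F} | {A,J,K} | {H} | {L} | {G}.

5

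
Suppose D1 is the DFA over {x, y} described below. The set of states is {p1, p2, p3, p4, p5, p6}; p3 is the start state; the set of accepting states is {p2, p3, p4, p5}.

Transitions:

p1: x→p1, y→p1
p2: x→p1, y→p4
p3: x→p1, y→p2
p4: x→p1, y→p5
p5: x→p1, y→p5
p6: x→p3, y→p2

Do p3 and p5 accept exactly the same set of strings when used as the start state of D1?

Reachable states from the start: {p1,p2,p3,p4,p5}. Unreachable: {p6} — drop them.
Start with accepting vs non-accepting: {p2,p3,p4,p5} | {p1}.
Stable partition: {p2,p3,p4,p5} | {p1} — 2 equivalence classes.
p3 and p5 lie in the same block of the stable partition, so they are equivalent — no string distinguishes them.

Yes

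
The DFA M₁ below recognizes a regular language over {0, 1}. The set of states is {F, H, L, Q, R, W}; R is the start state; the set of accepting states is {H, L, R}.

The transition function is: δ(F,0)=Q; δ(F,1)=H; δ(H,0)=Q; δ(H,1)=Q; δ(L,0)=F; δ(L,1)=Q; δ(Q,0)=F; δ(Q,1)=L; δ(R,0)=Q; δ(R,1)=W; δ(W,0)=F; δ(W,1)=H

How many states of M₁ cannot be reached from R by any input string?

Every one of the 6 states is reachable from R.

0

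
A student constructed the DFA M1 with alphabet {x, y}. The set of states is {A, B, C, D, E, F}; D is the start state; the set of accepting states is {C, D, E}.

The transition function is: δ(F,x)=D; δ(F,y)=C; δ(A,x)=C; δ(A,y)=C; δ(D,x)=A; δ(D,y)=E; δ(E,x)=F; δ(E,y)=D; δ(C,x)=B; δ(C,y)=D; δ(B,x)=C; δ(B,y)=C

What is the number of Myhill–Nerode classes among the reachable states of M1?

2

Every state is reachable, so we keep all 6.
P0 = {C,D,E} | {A,B,F}.
The partition is now stable with 2 blocks: {C,D,E} | {A,B,F}.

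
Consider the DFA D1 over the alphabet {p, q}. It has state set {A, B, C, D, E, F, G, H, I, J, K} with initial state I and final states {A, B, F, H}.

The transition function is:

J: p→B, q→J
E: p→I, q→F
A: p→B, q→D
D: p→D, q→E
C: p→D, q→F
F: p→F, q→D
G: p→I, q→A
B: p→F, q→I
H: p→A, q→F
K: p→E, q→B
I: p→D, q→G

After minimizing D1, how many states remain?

3

States {C,H,J,K} cannot be reached from the start state, so discard them.
Start with accepting vs non-accepting: {A,B,F} | {D,E,G,I}.
Split {D,E,G,I} by δ(·,q) → {D,I} and {E,G}.
Stable partition: {A,B,F} | {D,I} | {E,G} — 3 equivalence classes.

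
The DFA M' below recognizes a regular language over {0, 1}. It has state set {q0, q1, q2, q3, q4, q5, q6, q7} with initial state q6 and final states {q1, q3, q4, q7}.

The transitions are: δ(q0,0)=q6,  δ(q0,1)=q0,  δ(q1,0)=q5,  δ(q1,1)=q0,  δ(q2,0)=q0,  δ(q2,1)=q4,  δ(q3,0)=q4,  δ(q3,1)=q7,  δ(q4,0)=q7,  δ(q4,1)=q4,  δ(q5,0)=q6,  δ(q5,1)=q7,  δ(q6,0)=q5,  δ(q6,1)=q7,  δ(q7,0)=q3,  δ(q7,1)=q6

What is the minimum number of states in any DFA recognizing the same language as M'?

States {q0,q1,q2} cannot be reached from the start state, so discard them.
Initial partition by acceptance: {q3,q4,q7} | {q5,q6}.
Split {q3,q4,q7} by δ(·,1) → {q3,q4} and {q7}.
Split {q3,q4} by δ(·,0) → {q3} and {q4}.
No further refinement is possible. Final partition (4 blocks): {q3} | {q5,q6} | {q7} | {q4}.

4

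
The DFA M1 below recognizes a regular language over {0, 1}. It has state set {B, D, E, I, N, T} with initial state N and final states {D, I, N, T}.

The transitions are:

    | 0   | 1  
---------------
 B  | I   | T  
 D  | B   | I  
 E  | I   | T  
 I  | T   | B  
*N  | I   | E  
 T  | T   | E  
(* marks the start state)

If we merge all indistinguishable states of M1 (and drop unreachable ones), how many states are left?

States {D} cannot be reached from the start state, so discard them.
P0 = {I,N,T} | {B,E}.
No further refinement is possible. Final partition (2 blocks): {I,N,T} | {B,E}.

2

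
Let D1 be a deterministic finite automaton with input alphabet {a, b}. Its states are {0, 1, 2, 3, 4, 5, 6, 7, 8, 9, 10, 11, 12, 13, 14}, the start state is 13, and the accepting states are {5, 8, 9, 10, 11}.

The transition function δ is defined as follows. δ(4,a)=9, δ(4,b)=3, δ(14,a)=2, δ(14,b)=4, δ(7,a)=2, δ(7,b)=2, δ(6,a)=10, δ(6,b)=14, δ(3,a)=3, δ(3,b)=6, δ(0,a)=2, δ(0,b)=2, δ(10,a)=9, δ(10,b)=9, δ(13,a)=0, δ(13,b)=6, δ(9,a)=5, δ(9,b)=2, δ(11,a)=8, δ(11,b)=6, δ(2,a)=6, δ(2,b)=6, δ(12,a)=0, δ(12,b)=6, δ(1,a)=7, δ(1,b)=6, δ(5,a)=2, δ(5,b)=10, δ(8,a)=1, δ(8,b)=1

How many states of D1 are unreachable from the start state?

No path from 13 leads to 1, 7, 8, 11, 12; the other 10 states are all reachable.

5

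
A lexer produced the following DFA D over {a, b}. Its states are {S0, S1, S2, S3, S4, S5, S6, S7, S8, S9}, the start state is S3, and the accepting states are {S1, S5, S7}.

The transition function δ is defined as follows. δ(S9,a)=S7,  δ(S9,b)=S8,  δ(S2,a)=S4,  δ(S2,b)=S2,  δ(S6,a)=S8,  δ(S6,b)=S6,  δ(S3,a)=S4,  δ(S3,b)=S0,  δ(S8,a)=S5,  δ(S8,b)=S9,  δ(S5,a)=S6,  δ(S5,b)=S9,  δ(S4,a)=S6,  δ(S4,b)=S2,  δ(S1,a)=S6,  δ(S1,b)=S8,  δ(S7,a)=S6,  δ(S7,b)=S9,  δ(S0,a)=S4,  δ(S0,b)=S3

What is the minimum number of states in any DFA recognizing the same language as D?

5

First remove the unreachable states {S1}; 9 states remain.
Start with accepting vs non-accepting: {S5,S7} | {S0,S2,S3,S4,S6,S8,S9}.
On input a, block {S0,S2,S3,S4,S6,S8,S9} splits into {S0,S2,S3,S4,S6} and {S8,S9}.
Split {S0,S2,S3,S4,S6} by δ(·,a) → {S0,S2,S3,S4} and {S6}.
Split {S0,S2,S3,S4} by δ(·,a) → {S0,S2,S3} and {S4}.
No further refinement is possible. Final partition (5 blocks): {S5,S7} | {S0,S2,S3} | {S8,S9} | {S6} | {S4}.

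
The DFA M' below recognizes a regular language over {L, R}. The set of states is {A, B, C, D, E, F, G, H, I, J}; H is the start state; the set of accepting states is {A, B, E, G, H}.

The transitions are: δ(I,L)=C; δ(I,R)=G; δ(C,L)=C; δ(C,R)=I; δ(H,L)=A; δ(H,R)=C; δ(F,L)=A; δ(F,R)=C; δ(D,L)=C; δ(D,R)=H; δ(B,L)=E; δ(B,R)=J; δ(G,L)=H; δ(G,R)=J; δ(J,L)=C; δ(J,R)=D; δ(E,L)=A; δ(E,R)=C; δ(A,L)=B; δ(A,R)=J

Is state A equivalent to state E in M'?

Reachable states from the start: {A,B,C,D,E,G,H,I,J}. Unreachable: {F} — drop them.
P0 = {A,B,E,G,H} | {C,D,I,J}.
Refine {C,D,I,J} on symbol R: members go to different blocks, giving {C,J} and {D,I}.
Stable partition: {A,B,E,G,H} | {C,J} | {D,I} — 3 equivalence classes.
A and E lie in the same block of the stable partition, so they are equivalent — no string distinguishes them.

Yes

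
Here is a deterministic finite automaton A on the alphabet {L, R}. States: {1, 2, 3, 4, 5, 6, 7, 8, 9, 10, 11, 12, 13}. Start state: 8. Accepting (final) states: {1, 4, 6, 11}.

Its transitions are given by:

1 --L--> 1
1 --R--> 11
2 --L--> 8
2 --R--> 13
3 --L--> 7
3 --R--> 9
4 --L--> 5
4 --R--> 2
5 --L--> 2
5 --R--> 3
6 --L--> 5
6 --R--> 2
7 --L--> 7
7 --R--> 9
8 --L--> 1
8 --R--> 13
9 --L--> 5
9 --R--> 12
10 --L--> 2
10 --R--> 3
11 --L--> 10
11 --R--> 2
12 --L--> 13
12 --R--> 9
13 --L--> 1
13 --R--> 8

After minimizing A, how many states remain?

Reachable states from the start: {1,2,3,5,7,8,9,10,11,12,13}. Unreachable: {4,6} — drop them.
Initial partition by acceptance: {1,11} | {2,3,5,7,8,9,10,12,13}.
Refine {1,11} on symbol L: members go to different blocks, giving {1} and {11}.
Refine {2,3,5,7,8,9,10,12,13} on symbol L: members go to different blocks, giving {2,3,5,7,9,10,12} and {8,13}.
Refine {2,3,5,7,9,10,12} on symbol L: members go to different blocks, giving {3,5,7,9,10} and {2,12}.
Refine {3,5,7,9,10} on symbol L: members go to different blocks, giving {3,7,9} and {5,10}.
Split {3,7,9} by δ(·,L) → {3,7} and {9}.
On input R, block {2,12} splits into {2} and {12}.
Stable partition: {1} | {3,7} | {11} | {8,13} | {2} | {5,10} | {9} | {12} — 8 equivalence classes.

8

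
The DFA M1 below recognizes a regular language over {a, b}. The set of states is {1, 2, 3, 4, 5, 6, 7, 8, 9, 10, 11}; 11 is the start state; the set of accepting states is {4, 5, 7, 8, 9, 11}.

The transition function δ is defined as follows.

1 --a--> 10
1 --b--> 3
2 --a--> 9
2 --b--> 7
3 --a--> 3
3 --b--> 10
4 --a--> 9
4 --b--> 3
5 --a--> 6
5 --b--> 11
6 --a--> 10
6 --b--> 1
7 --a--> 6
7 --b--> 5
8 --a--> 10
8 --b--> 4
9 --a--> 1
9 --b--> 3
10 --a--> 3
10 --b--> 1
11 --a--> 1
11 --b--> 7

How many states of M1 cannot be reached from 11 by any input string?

4

BFS from 11 reaches {1, 3, 5, 6, 7, 10, 11}; the 4 state(s) 2, 4, 8, 9 are never visited.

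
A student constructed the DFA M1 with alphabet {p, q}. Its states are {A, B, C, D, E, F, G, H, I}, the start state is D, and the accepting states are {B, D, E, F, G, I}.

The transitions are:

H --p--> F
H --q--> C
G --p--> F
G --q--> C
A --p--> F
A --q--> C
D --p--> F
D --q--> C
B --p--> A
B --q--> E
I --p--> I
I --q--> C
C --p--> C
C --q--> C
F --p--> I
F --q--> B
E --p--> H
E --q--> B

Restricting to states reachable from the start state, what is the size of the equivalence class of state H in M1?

First remove the unreachable states {G}; 8 states remain.
Start with accepting vs non-accepting: {B,D,E,F,I} | {A,C,H}.
Refine {B,D,E,F,I} on symbol p: members go to different blocks, giving {D,F,I} and {B,E}.
Split {D,F,I} by δ(·,q) → {D,I} and {F}.
Split {D,I} by δ(·,p) → {D} and {I}.
Split {A,C,H} by δ(·,p) → {A,H} and {C}.
No further refinement is possible. Final partition (6 blocks): {D} | {A,H} | {B,E} | {F} | {I} | {C}.
State H belongs to the block {A,H}, which has 2 states.

2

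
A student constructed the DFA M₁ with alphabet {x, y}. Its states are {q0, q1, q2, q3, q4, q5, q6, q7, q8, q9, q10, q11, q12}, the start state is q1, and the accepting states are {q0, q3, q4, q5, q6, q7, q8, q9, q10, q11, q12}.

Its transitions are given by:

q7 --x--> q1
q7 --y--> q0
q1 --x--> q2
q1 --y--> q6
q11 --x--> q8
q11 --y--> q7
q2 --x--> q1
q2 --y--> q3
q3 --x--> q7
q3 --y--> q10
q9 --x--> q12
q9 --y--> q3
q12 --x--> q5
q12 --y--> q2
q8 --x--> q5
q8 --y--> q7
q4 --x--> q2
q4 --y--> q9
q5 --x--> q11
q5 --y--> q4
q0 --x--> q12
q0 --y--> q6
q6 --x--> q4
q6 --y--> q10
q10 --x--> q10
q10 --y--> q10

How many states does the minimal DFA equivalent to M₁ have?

Every state is reachable, so we keep all 13.
P0 = {q0,q3,q4,q5,q6,q7,q8,q9,q10,q11,q12} | {q1,q2}.
On input x, block {q0,q3,q4,q5,q6,q7,q8,q9,q10,q11,q12} splits into {q0,q3,q5,q6,q8,q9,q10,q11,q12} and {q4,q7}.
Split {q0,q3,q5,q6,q8,q9,q10,q11,q12} by δ(·,x) → {q0,q5,q8,q9,q10,q11,q12} and {q3,q6}.
On input y, block {q0,q5,q8,q9,q10,q11,q12} splits into {q5,q8,q11} and {q0,q9} and {q10} and {q12}.
Stable partition: {q5,q8,q11} | {q1,q2} | {q4,q7} | {q3,q6} | {q0,q9} | {q10} | {q12} — 7 equivalence classes.

7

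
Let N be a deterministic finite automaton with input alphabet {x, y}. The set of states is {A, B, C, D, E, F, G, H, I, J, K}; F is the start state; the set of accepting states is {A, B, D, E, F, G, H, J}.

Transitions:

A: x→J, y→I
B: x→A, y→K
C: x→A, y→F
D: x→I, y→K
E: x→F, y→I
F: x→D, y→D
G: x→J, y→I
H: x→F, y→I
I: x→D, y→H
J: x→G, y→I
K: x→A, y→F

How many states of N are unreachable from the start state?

No path from F leads to B, C, E; the other 8 states are all reachable.

3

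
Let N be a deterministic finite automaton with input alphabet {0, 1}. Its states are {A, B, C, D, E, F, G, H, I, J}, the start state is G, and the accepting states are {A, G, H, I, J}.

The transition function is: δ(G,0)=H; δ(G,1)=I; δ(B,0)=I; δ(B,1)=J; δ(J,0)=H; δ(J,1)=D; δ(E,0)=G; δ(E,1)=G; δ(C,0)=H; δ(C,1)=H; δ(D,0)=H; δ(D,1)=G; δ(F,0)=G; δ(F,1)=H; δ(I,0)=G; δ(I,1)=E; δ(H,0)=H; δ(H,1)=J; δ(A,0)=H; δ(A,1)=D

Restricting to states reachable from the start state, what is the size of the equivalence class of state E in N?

First remove the unreachable states {A,B,C,F}; 6 states remain.
P0 = {G,H,I,J} | {D,E}.
On input 1, block {G,H,I,J} splits into {G,H} and {I,J}.
No further refinement is possible. Final partition (3 blocks): {G,H} | {D,E} | {I,J}.
State E belongs to the block {D,E}, which has 2 states.

2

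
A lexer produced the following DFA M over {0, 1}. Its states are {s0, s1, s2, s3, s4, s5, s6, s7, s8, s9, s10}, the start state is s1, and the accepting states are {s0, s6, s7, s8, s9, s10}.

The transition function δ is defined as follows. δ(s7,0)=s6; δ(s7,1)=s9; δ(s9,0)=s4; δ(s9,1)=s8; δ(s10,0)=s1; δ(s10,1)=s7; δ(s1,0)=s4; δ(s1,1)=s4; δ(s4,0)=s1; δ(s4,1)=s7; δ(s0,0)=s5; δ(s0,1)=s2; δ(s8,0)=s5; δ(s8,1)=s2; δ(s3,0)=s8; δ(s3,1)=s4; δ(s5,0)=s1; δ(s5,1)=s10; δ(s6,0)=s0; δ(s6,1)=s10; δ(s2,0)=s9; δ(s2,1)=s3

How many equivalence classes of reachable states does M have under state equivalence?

P0 = {s0,s6,s7,s8,s9,s10} | {s1,s2,s3,s4,s5}.
On input 0, block {s0,s6,s7,s8,s9,s10} splits into {s0,s8,s9,s10} and {s6,s7}.
Refine {s0,s8,s9,s10} on symbol 1: members go to different blocks, giving {s0,s8} and {s9} and {s10}.
Split {s1,s2,s3,s4,s5} by δ(·,0) → {s1,s4,s5} and {s2} and {s3}.
Split {s1,s4,s5} by δ(·,1) → {s1} and {s4} and {s5}.
On input 0, block {s6,s7} splits into {s6} and {s7}.
No further refinement is possible. Final partition (10 blocks): {s0,s8} | {s1} | {s6} | {s9} | {s10} | {s2} | {s3} | {s4} | {s5} | {s7}.

10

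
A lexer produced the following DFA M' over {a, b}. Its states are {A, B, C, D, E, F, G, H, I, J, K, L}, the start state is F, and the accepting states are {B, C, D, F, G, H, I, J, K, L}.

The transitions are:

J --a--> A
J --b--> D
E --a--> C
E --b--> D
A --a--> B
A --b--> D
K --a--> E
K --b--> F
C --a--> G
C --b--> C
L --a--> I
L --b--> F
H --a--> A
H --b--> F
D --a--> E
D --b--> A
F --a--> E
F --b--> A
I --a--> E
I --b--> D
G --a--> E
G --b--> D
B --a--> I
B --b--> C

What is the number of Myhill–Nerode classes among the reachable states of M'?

States {H,J,K,L} cannot be reached from the start state, so discard them.
Start with accepting vs non-accepting: {B,C,D,F,G,I} | {A,E}.
Refine {B,C,D,F,G,I} on symbol a: members go to different blocks, giving {D,F,G,I} and {B,C}.
Refine {D,F,G,I} on symbol b: members go to different blocks, giving {D,F} and {G,I}.
No further refinement is possible. Final partition (4 blocks): {D,F} | {A,E} | {B,C} | {G,I}.

4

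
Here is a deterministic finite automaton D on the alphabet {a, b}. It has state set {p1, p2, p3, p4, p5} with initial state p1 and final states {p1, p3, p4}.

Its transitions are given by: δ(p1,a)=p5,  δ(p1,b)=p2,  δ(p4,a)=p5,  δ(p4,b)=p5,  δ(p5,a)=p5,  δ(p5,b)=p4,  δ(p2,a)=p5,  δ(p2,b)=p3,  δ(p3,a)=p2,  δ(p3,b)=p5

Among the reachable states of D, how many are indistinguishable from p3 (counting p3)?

All states are reachable from the start state.
P0 = {p1,p3,p4} | {p2,p5}.
The partition is now stable with 2 blocks: {p1,p3,p4} | {p2,p5}.
State p3 belongs to the block {p1,p3,p4}, which has 3 states.

3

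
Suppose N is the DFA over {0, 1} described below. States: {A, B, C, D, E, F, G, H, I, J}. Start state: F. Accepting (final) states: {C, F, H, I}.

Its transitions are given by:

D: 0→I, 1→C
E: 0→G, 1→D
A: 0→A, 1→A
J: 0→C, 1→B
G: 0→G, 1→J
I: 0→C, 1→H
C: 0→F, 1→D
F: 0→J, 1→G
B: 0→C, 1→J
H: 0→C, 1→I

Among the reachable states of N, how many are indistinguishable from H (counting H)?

Reachable states from the start: {B,C,D,F,G,H,I,J}. Unreachable: {A,E} — drop them.
Start with accepting vs non-accepting: {C,F,H,I} | {B,D,G,J}.
Split {C,F,H,I} by δ(·,0) → {C,H,I} and {F}.
Refine {C,H,I} on symbol 0: members go to different blocks, giving {H,I} and {C}.
On input 0, block {B,D,G,J} splits into {B,J} and {D} and {G}.
No further refinement is possible. Final partition (6 blocks): {H,I} | {B,J} | {F} | {C} | {D} | {G}.
The equivalence class containing H is {H,I}, of size 2.

2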